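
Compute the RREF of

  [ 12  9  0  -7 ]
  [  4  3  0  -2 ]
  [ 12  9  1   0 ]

ρ1 -> 1/12·ρ1
ρ2 -> ρ2 − 4·ρ1
ρ3 -> ρ3 − 12·ρ1
ρ2 <-> ρ3
ρ3 -> 3·ρ3
ρ2 -> ρ2 − 7·ρ3
ρ1 -> ρ1 + 7/12·ρ3

[[1, 3/4, 0, 0], [0, 0, 1, 0], [0, 0, 0, 1]]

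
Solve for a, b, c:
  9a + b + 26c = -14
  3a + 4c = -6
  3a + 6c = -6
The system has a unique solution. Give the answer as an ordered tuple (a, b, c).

(-2, 4, 0)

Form the augmented matrix and row-reduce:
  [ 9  1  26  |  -14 ]
  [ 3  0   4  |   -6 ]
  [ 3  0   6  |   -6 ]
Multiply r1 by 1/9.
Subtract 3 times r1 from r2.
Subtract 3 times r1 from r3.
Multiply r2 by -3.
Add 1/3 times r2 to r3.
Multiply r3 by 1/2.
Subtract 14 times r3 from r2.
Subtract 26/9 times r3 from r1.
Subtract 1/9 times r2 from r1.
Reading off the last column: a = -2, b = 4, c = 0.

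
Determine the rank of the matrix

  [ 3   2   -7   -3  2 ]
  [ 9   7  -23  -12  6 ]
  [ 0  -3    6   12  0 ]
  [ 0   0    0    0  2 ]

rank = 4

R1 → 1/3·R1
  [ 1  2/3  -7/3   -1  2/3 ]
  [ 9    7   -23  -12    6 ]
  [ 0   -3     6   12    0 ]
  [ 0    0     0    0    2 ]
R2 → R2 − 9·R1
  [ 1  2/3  -7/3  -1  2/3 ]
  [ 0    1    -2  -3    0 ]
  [ 0   -3     6  12    0 ]
  [ 0    0     0   0    2 ]
R3 → R3 + 3·R2
  [ 1  2/3  -7/3  -1  2/3 ]
  [ 0    1    -2  -3    0 ]
  [ 0    0     0   3    0 ]
  [ 0    0     0   0    2 ]
R3 → 1/3·R3
  [ 1  2/3  -7/3  -1  2/3 ]
  [ 0    1    -2  -3    0 ]
  [ 0    0     0   1    0 ]
  [ 0    0     0   0    2 ]
R4 → 1/2·R4
  [ 1  2/3  -7/3  -1  2/3 ]
  [ 0    1    -2  -3    0 ]
  [ 0    0     0   1    0 ]
  [ 0    0     0   0    1 ]
R1 → R1 − 2/3·R4
  [ 1  2/3  -7/3  -1  0 ]
  [ 0    1    -2  -3  0 ]
  [ 0    0     0   1  0 ]
  [ 0    0     0   0  1 ]
R2 → R2 + 3·R3
  [ 1  2/3  -7/3  -1  0 ]
  [ 0    1    -2   0  0 ]
  [ 0    0     0   1  0 ]
  [ 0    0     0   0  1 ]
R1 → R1 + R3
  [ 1  2/3  -7/3  0  0 ]
  [ 0    1    -2  0  0 ]
  [ 0    0     0  1  0 ]
  [ 0    0     0  0  1 ]
R1 → R1 − 2/3·R2
  [ 1  0  -1  0  0 ]
  [ 0  1  -2  0  0 ]
  [ 0  0   0  1  0 ]
  [ 0  0   0  0  1 ]
The reduced form has 4 nonzero rows.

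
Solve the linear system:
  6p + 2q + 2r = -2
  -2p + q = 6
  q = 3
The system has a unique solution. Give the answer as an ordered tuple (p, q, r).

(-3/2, 3, 1/2)

Form the augmented matrix and row-reduce:
  [  6  2  2  |  -2 ]
  [ -2  1  0  |   6 ]
  [  0  1  0  |   3 ]
r1 → 1/6·r1
  [  1  1/3  1/3  |  -1/3 ]
  [ -2    1    0  |     6 ]
  [  0    1    0  |     3 ]
r2 → r2 + 2·r1
  [ 1  1/3  1/3  |  -1/3 ]
  [ 0  5/3  2/3  |  16/3 ]
  [ 0    1    0  |     3 ]
r2 → 3/5·r2
  [ 1  1/3  1/3  |  -1/3 ]
  [ 0    1  2/5  |  16/5 ]
  [ 0    1    0  |     3 ]
r3 → r3 − r2
  [ 1  1/3   1/3  |  -1/3 ]
  [ 0    1   2/5  |  16/5 ]
  [ 0    0  -2/5  |  -1/5 ]
r3 → -5/2·r3
  [ 1  1/3  1/3  |  -1/3 ]
  [ 0    1  2/5  |  16/5 ]
  [ 0    0    1  |   1/2 ]
r2 → r2 − 2/5·r3
  [ 1  1/3  1/3  |  -1/3 ]
  [ 0    1    0  |     3 ]
  [ 0    0    1  |   1/2 ]
r1 → r1 − 1/3·r3
  [ 1  1/3  0  |  -1/2 ]
  [ 0    1  0  |     3 ]
  [ 0    0  1  |   1/2 ]
r1 → r1 − 1/3·r2
  [ 1  0  0  |  -3/2 ]
  [ 0  1  0  |     3 ]
  [ 0  0  1  |   1/2 ]
Reading off the last column: p = -3/2, q = 3, r = 1/2.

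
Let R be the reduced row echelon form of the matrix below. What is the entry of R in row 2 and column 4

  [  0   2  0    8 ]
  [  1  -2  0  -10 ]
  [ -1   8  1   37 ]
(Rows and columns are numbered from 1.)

ρ1 <-> ρ2
ρ3 ← ρ3 + ρ1
ρ2 ← 1/2·ρ2
ρ3 ← ρ3 − 6·ρ2
ρ1 ← ρ1 + 2·ρ2

4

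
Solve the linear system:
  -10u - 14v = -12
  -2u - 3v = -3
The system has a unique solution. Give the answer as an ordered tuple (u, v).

(-3, 3)

Form the augmented matrix and row-reduce:
  [ -10  -14  |  -12 ]
  [  -2   -3  |   -3 ]
ρ1 ← -1/10·ρ1
  [  1  7/5  |  6/5 ]
  [ -2   -3  |   -3 ]
ρ2 ← ρ2 + 2·ρ1
  [ 1   7/5  |   6/5 ]
  [ 0  -1/5  |  -3/5 ]
ρ2 ← -5·ρ2
  [ 1  7/5  |  6/5 ]
  [ 0    1  |    3 ]
ρ1 ← ρ1 − 7/5·ρ2
  [ 1  0  |  -3 ]
  [ 0  1  |   3 ]
Reading off the last column: u = -3, v = 3.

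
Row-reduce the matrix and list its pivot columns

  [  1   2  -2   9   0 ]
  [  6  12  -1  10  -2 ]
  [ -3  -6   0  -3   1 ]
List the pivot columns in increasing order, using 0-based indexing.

0, 2, 4

R2 ← R2 − 6·R1
  [  1   2  -2    9   0 ]
  [  0   0  11  -44  -2 ]
  [ -3  -6   0   -3   1 ]
R3 ← R3 + 3·R1
  [ 1  2  -2    9   0 ]
  [ 0  0  11  -44  -2 ]
  [ 0  0  -6   24   1 ]
R2 ← 1/11·R2
  [ 1  2  -2   9      0 ]
  [ 0  0   1  -4  -2/11 ]
  [ 0  0  -6  24      1 ]
R3 ← R3 + 6·R2
  [ 1  2  -2   9      0 ]
  [ 0  0   1  -4  -2/11 ]
  [ 0  0   0   0  -1/11 ]
R3 ← -11·R3
  [ 1  2  -2   9      0 ]
  [ 0  0   1  -4  -2/11 ]
  [ 0  0   0   0      1 ]
R2 ← R2 + 2/11·R3
  [ 1  2  -2   9  0 ]
  [ 0  0   1  -4  0 ]
  [ 0  0   0   0  1 ]
R1 ← R1 + 2·R2
  [ 1  2  0   1  0 ]
  [ 0  0  1  -4  0 ]
  [ 0  0  0   0  1 ]
Pivot columns are the columns containing a leading 1.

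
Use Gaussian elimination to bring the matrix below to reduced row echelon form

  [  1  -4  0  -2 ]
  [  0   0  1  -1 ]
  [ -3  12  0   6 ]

[[1, -4, 0, -2], [0, 0, 1, -1], [0, 0, 0, 0]]

R3 ← R3 + 3·R1
  [ 1  -4  0  -2 ]
  [ 0   0  1  -1 ]
  [ 0   0  0   0 ]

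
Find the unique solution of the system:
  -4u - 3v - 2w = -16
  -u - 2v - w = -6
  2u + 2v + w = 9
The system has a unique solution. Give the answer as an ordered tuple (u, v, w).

(3, 2, -1)

Form the augmented matrix and row-reduce:
  [ -4  -3  -2  |  -16 ]
  [ -1  -2  -1  |   -6 ]
  [  2   2   1  |    9 ]
Multiply ρ1 by -1/4.
  [  1  3/4  1/2  |   4 ]
  [ -1   -2   -1  |  -6 ]
  [  2    2    1  |   9 ]
Add ρ1 to ρ2.
  [ 1   3/4   1/2  |   4 ]
  [ 0  -5/4  -1/2  |  -2 ]
  [ 2     2     1  |   9 ]
Subtract 2 times ρ1 from ρ3.
  [ 1   3/4   1/2  |   4 ]
  [ 0  -5/4  -1/2  |  -2 ]
  [ 0   1/2     0  |   1 ]
Multiply ρ2 by -4/5.
  [ 1  3/4  1/2  |    4 ]
  [ 0    1  2/5  |  8/5 ]
  [ 0  1/2    0  |    1 ]
Subtract 1/2 times ρ2 from ρ3.
  [ 1  3/4   1/2  |    4 ]
  [ 0    1   2/5  |  8/5 ]
  [ 0    0  -1/5  |  1/5 ]
Multiply ρ3 by -5.
  [ 1  3/4  1/2  |    4 ]
  [ 0    1  2/5  |  8/5 ]
  [ 0    0    1  |   -1 ]
Subtract 2/5 times ρ3 from ρ2.
  [ 1  3/4  1/2  |   4 ]
  [ 0    1    0  |   2 ]
  [ 0    0    1  |  -1 ]
Subtract 1/2 times ρ3 from ρ1.
  [ 1  3/4  0  |  9/2 ]
  [ 0    1  0  |    2 ]
  [ 0    0  1  |   -1 ]
Subtract 3/4 times ρ2 from ρ1.
  [ 1  0  0  |   3 ]
  [ 0  1  0  |   2 ]
  [ 0  0  1  |  -1 ]
Reading off the last column: u = 3, v = 2, w = -1.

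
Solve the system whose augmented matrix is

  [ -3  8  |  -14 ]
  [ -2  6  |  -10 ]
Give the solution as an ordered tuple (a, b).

(2, -1)

R1 := -1/3·R1
  [  1  -8/3  |  14/3 ]
  [ -2     6  |   -10 ]
R2 := R2 + 2·R1
  [ 1  -8/3  |  14/3 ]
  [ 0   2/3  |  -2/3 ]
R2 := 3/2·R2
  [ 1  -8/3  |  14/3 ]
  [ 0     1  |    -1 ]
R1 := R1 + 8/3·R2
  [ 1  0  |   2 ]
  [ 0  1  |  -1 ]
Reading off the last column: a = 2, b = -1.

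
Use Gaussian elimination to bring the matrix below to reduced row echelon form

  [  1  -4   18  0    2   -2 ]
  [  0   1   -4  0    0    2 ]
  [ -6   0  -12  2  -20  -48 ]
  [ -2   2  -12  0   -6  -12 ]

[[1, 0, 2, 0, 0, 2], [0, 1, -4, 0, 0, 2], [0, 0, 0, 1, 0, 2], [0, 0, 0, 0, 1, 2]]

Add 6 times R1 to R3.
  [  1   -4   18  0   2   -2 ]
  [  0    1   -4  0   0    2 ]
  [  0  -24   96  2  -8  -60 ]
  [ -2    2  -12  0  -6  -12 ]
Add 2 times R1 to R4.
  [ 1   -4  18  0   2   -2 ]
  [ 0    1  -4  0   0    2 ]
  [ 0  -24  96  2  -8  -60 ]
  [ 0   -6  24  0  -2  -16 ]
Add 24 times R2 to R3.
  [ 1  -4  18  0   2   -2 ]
  [ 0   1  -4  0   0    2 ]
  [ 0   0   0  2  -8  -12 ]
  [ 0  -6  24  0  -2  -16 ]
Add 6 times R2 to R4.
  [ 1  -4  18  0   2   -2 ]
  [ 0   1  -4  0   0    2 ]
  [ 0   0   0  2  -8  -12 ]
  [ 0   0   0  0  -2   -4 ]
Multiply R3 by 1/2.
  [ 1  -4  18  0   2  -2 ]
  [ 0   1  -4  0   0   2 ]
  [ 0   0   0  1  -4  -6 ]
  [ 0   0   0  0  -2  -4 ]
Multiply R4 by -1/2.
  [ 1  -4  18  0   2  -2 ]
  [ 0   1  -4  0   0   2 ]
  [ 0   0   0  1  -4  -6 ]
  [ 0   0   0  0   1   2 ]
Add 4 times R4 to R3.
  [ 1  -4  18  0  2  -2 ]
  [ 0   1  -4  0  0   2 ]
  [ 0   0   0  1  0   2 ]
  [ 0   0   0  0  1   2 ]
Subtract 2 times R4 from R1.
  [ 1  -4  18  0  0  -6 ]
  [ 0   1  -4  0  0   2 ]
  [ 0   0   0  1  0   2 ]
  [ 0   0   0  0  1   2 ]
Add 4 times R2 to R1.
  [ 1  0   2  0  0  2 ]
  [ 0  1  -4  0  0  2 ]
  [ 0  0   0  1  0  2 ]
  [ 0  0   0  0  1  2 ]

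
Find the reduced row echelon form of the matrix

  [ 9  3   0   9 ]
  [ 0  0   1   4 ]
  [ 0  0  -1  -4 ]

[[1, 1/3, 0, 1], [0, 0, 1, 4], [0, 0, 0, 0]]

r1 → 1/9·r1
  [ 1  1/3   0   1 ]
  [ 0    0   1   4 ]
  [ 0    0  -1  -4 ]
r3 → r3 + r2
  [ 1  1/3  0  1 ]
  [ 0    0  1  4 ]
  [ 0    0  0  0 ]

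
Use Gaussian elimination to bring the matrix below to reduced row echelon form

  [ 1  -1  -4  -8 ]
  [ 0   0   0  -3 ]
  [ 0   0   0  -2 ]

R2 := -1/3·R2
  [ 1  -1  -4  -8 ]
  [ 0   0   0   1 ]
  [ 0   0   0  -2 ]
R3 := R3 + 2·R2
  [ 1  -1  -4  -8 ]
  [ 0   0   0   1 ]
  [ 0   0   0   0 ]
R1 := R1 + 8·R2
  [ 1  -1  -4  0 ]
  [ 0   0   0  1 ]
  [ 0   0   0  0 ]

[[1, -1, -4, 0], [0, 0, 0, 1], [0, 0, 0, 0]]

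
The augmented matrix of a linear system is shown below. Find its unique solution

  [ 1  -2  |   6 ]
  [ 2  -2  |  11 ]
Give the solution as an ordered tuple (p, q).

Subtract 2 times R1 from R2.
  [ 1  -2  |   6 ]
  [ 0   2  |  -1 ]
Multiply R2 by 1/2.
  [ 1  -2  |     6 ]
  [ 0   1  |  -1/2 ]
Add 2 times R2 to R1.
  [ 1  0  |     5 ]
  [ 0  1  |  -1/2 ]
Reading off the last column: p = 5, q = -1/2.

(5, -1/2)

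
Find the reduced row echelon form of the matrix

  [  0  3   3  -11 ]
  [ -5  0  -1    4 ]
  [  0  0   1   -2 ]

Swap R1 and R2.
  [ -5  0  -1    4 ]
  [  0  3   3  -11 ]
  [  0  0   1   -2 ]
Multiply R1 by -1/5.
  [ 1  0  1/5  -4/5 ]
  [ 0  3    3   -11 ]
  [ 0  0    1    -2 ]
Multiply R2 by 1/3.
  [ 1  0  1/5   -4/5 ]
  [ 0  1    1  -11/3 ]
  [ 0  0    1     -2 ]
Subtract R3 from R2.
  [ 1  0  1/5  -4/5 ]
  [ 0  1    0  -5/3 ]
  [ 0  0    1    -2 ]
Subtract 1/5 times R3 from R1.
  [ 1  0  0  -2/5 ]
  [ 0  1  0  -5/3 ]
  [ 0  0  1    -2 ]

[[1, 0, 0, -2/5], [0, 1, 0, -5/3], [0, 0, 1, -2]]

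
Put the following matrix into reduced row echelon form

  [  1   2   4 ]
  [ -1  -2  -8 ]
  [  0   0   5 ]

Add ρ1 to ρ2.
  [ 1  2   4 ]
  [ 0  0  -4 ]
  [ 0  0   5 ]
Multiply ρ2 by -1/4.
  [ 1  2  4 ]
  [ 0  0  1 ]
  [ 0  0  5 ]
Subtract 5 times ρ2 from ρ3.
  [ 1  2  4 ]
  [ 0  0  1 ]
  [ 0  0  0 ]
Subtract 4 times ρ2 from ρ1.
  [ 1  2  0 ]
  [ 0  0  1 ]
  [ 0  0  0 ]

[[1, 2, 0], [0, 0, 1], [0, 0, 0]]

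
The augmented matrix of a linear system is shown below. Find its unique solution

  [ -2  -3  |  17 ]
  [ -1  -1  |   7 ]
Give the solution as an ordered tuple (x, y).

(-4, -3)

R1 := -1/2·R1
  [  1  3/2  |  -17/2 ]
  [ -1   -1  |      7 ]
R2 := R2 + R1
  [ 1  3/2  |  -17/2 ]
  [ 0  1/2  |   -3/2 ]
R2 := 2·R2
  [ 1  3/2  |  -17/2 ]
  [ 0    1  |     -3 ]
R1 := R1 − 3/2·R2
  [ 1  0  |  -4 ]
  [ 0  1  |  -3 ]
Reading off the last column: x = -4, y = -3.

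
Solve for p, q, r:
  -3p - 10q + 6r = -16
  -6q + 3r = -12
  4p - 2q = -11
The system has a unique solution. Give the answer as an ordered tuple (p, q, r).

(-3, -1/2, -5)

Form the augmented matrix and row-reduce:
  [ -3  -10  6  |  -16 ]
  [  0   -6  3  |  -12 ]
  [  4   -2  0  |  -11 ]
ρ1 ← -1/3·ρ1
  [ 1  10/3  -2  |  16/3 ]
  [ 0    -6   3  |   -12 ]
  [ 4    -2   0  |   -11 ]
ρ3 ← ρ3 − 4·ρ1
  [ 1   10/3  -2  |   16/3 ]
  [ 0     -6   3  |    -12 ]
  [ 0  -46/3   8  |  -97/3 ]
ρ2 ← -1/6·ρ2
  [ 1   10/3    -2  |   16/3 ]
  [ 0      1  -1/2  |      2 ]
  [ 0  -46/3     8  |  -97/3 ]
ρ3 ← ρ3 + 46/3·ρ2
  [ 1  10/3    -2  |  16/3 ]
  [ 0     1  -1/2  |     2 ]
  [ 0     0   1/3  |  -5/3 ]
ρ3 ← 3·ρ3
  [ 1  10/3    -2  |  16/3 ]
  [ 0     1  -1/2  |     2 ]
  [ 0     0     1  |    -5 ]
ρ2 ← ρ2 + 1/2·ρ3
  [ 1  10/3  -2  |  16/3 ]
  [ 0     1   0  |  -1/2 ]
  [ 0     0   1  |    -5 ]
ρ1 ← ρ1 + 2·ρ3
  [ 1  10/3  0  |  -14/3 ]
  [ 0     1  0  |   -1/2 ]
  [ 0     0  1  |     -5 ]
ρ1 ← ρ1 − 10/3·ρ2
  [ 1  0  0  |    -3 ]
  [ 0  1  0  |  -1/2 ]
  [ 0  0  1  |    -5 ]
Reading off the last column: p = -3, q = -1/2, r = -5.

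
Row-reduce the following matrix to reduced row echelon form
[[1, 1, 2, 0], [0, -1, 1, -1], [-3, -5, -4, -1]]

[[1, 0, 3, 0], [0, 1, -1, 0], [0, 0, 0, 1]]

Add 3 times ρ1 to ρ3.
Multiply ρ2 by -1.
Add 2 times ρ2 to ρ3.
Subtract ρ3 from ρ2.
Subtract ρ2 from ρ1.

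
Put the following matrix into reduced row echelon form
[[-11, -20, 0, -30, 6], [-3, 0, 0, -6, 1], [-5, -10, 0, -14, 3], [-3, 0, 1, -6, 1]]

R1 -> -1/11·R1
  [  1  20/11  0  30/11  -6/11 ]
  [ -3      0  0     -6      1 ]
  [ -5    -10  0    -14      3 ]
  [ -3      0  1     -6      1 ]
R2 -> R2 + 3·R1
  [  1  20/11  0  30/11  -6/11 ]
  [  0  60/11  0  24/11  -7/11 ]
  [ -5    -10  0    -14      3 ]
  [ -3      0  1     -6      1 ]
R3 -> R3 + 5·R1
  [  1   20/11  0  30/11  -6/11 ]
  [  0   60/11  0  24/11  -7/11 ]
  [  0  -10/11  0  -4/11   3/11 ]
  [ -3       0  1     -6      1 ]
R4 -> R4 + 3·R1
  [ 1   20/11  0  30/11  -6/11 ]
  [ 0   60/11  0  24/11  -7/11 ]
  [ 0  -10/11  0  -4/11   3/11 ]
  [ 0   60/11  1  24/11  -7/11 ]
R2 -> 11/60·R2
  [ 1   20/11  0  30/11  -6/11 ]
  [ 0       1  0    2/5  -7/60 ]
  [ 0  -10/11  0  -4/11   3/11 ]
  [ 0   60/11  1  24/11  -7/11 ]
R3 -> R3 + 10/11·R2
  [ 1  20/11  0  30/11  -6/11 ]
  [ 0      1  0    2/5  -7/60 ]
  [ 0      0  0      0    1/6 ]
  [ 0  60/11  1  24/11  -7/11 ]
R4 -> R4 − 60/11·R2
  [ 1  20/11  0  30/11  -6/11 ]
  [ 0      1  0    2/5  -7/60 ]
  [ 0      0  0      0    1/6 ]
  [ 0      0  1      0      0 ]
R3 <-> R4
  [ 1  20/11  0  30/11  -6/11 ]
  [ 0      1  0    2/5  -7/60 ]
  [ 0      0  1      0      0 ]
  [ 0      0  0      0    1/6 ]
R4 -> 6·R4
  [ 1  20/11  0  30/11  -6/11 ]
  [ 0      1  0    2/5  -7/60 ]
  [ 0      0  1      0      0 ]
  [ 0      0  0      0      1 ]
R2 -> R2 + 7/60·R4
  [ 1  20/11  0  30/11  -6/11 ]
  [ 0      1  0    2/5      0 ]
  [ 0      0  1      0      0 ]
  [ 0      0  0      0      1 ]
R1 -> R1 + 6/11·R4
  [ 1  20/11  0  30/11  0 ]
  [ 0      1  0    2/5  0 ]
  [ 0      0  1      0  0 ]
  [ 0      0  0      0  1 ]
R1 -> R1 − 20/11·R2
  [ 1  0  0    2  0 ]
  [ 0  1  0  2/5  0 ]
  [ 0  0  1    0  0 ]
  [ 0  0  0    0  1 ]

[[1, 0, 0, 2, 0], [0, 1, 0, 2/5, 0], [0, 0, 1, 0, 0], [0, 0, 0, 0, 1]]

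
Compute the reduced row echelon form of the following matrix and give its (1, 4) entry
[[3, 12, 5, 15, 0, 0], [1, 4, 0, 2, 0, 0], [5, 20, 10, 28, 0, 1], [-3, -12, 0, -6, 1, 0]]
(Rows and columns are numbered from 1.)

2

R1 ← 1/3·R1
  [  1    4  5/3   5  0  0 ]
  [  1    4    0   2  0  0 ]
  [  5   20   10  28  0  1 ]
  [ -3  -12    0  -6  1  0 ]
R2 ← R2 − R1
  [  1    4   5/3   5  0  0 ]
  [  0    0  -5/3  -3  0  0 ]
  [  5   20    10  28  0  1 ]
  [ -3  -12     0  -6  1  0 ]
R3 ← R3 − 5·R1
  [  1    4   5/3   5  0  0 ]
  [  0    0  -5/3  -3  0  0 ]
  [  0    0   5/3   3  0  1 ]
  [ -3  -12     0  -6  1  0 ]
R4 ← R4 + 3·R1
  [ 1  4   5/3   5  0  0 ]
  [ 0  0  -5/3  -3  0  0 ]
  [ 0  0   5/3   3  0  1 ]
  [ 0  0     5   9  1  0 ]
R2 ← -3/5·R2
  [ 1  4  5/3    5  0  0 ]
  [ 0  0    1  9/5  0  0 ]
  [ 0  0  5/3    3  0  1 ]
  [ 0  0    5    9  1  0 ]
R3 ← R3 − 5/3·R2
  [ 1  4  5/3    5  0  0 ]
  [ 0  0    1  9/5  0  0 ]
  [ 0  0    0    0  0  1 ]
  [ 0  0    5    9  1  0 ]
R4 ← R4 − 5·R2
  [ 1  4  5/3    5  0  0 ]
  [ 0  0    1  9/5  0  0 ]
  [ 0  0    0    0  0  1 ]
  [ 0  0    0    0  1  0 ]
R3 <=> R4
  [ 1  4  5/3    5  0  0 ]
  [ 0  0    1  9/5  0  0 ]
  [ 0  0    0    0  1  0 ]
  [ 0  0    0    0  0  1 ]
R1 ← R1 − 5/3·R2
  [ 1  4  0    2  0  0 ]
  [ 0  0  1  9/5  0  0 ]
  [ 0  0  0    0  1  0 ]
  [ 0  0  0    0  0  1 ]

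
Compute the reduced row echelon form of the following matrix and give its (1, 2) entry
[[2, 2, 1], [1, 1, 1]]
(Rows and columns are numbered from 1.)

Multiply ρ1 by 1/2.
  [ 1  1  1/2 ]
  [ 1  1    1 ]
Subtract ρ1 from ρ2.
  [ 1  1  1/2 ]
  [ 0  0  1/2 ]
Multiply ρ2 by 2.
  [ 1  1  1/2 ]
  [ 0  0    1 ]
Subtract 1/2 times ρ2 from ρ1.
  [ 1  1  0 ]
  [ 0  0  1 ]

1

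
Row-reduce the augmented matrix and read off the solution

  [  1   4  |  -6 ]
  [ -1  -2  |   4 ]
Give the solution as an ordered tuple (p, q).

(-2, -1)

r2 ← r2 + r1
  [ 1  4  |  -6 ]
  [ 0  2  |  -2 ]
r2 ← 1/2·r2
  [ 1  4  |  -6 ]
  [ 0  1  |  -1 ]
r1 ← r1 − 4·r2
  [ 1  0  |  -2 ]
  [ 0  1  |  -1 ]
Reading off the last column: p = -2, q = -1.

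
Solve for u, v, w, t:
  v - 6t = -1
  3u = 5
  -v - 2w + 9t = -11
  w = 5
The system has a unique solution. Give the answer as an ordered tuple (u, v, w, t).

(5/3, -5, 5, -2/3)

Form the augmented matrix and row-reduce:
  [ 0   1   0  -6  |   -1 ]
  [ 3   0   0   0  |    5 ]
  [ 0  -1  -2   9  |  -11 ]
  [ 0   0   1   0  |    5 ]
R1 <=> R2
  [ 3   0   0   0  |    5 ]
  [ 0   1   0  -6  |   -1 ]
  [ 0  -1  -2   9  |  -11 ]
  [ 0   0   1   0  |    5 ]
R1 → 1/3·R1
  [ 1   0   0   0  |  5/3 ]
  [ 0   1   0  -6  |   -1 ]
  [ 0  -1  -2   9  |  -11 ]
  [ 0   0   1   0  |    5 ]
R3 → R3 + R2
  [ 1  0   0   0  |  5/3 ]
  [ 0  1   0  -6  |   -1 ]
  [ 0  0  -2   3  |  -12 ]
  [ 0  0   1   0  |    5 ]
R3 → -1/2·R3
  [ 1  0  0     0  |  5/3 ]
  [ 0  1  0    -6  |   -1 ]
  [ 0  0  1  -3/2  |    6 ]
  [ 0  0  1     0  |    5 ]
R4 → R4 − R3
  [ 1  0  0     0  |  5/3 ]
  [ 0  1  0    -6  |   -1 ]
  [ 0  0  1  -3/2  |    6 ]
  [ 0  0  0   3/2  |   -1 ]
R4 → 2/3·R4
  [ 1  0  0     0  |   5/3 ]
  [ 0  1  0    -6  |    -1 ]
  [ 0  0  1  -3/2  |     6 ]
  [ 0  0  0     1  |  -2/3 ]
R3 → R3 + 3/2·R4
  [ 1  0  0   0  |   5/3 ]
  [ 0  1  0  -6  |    -1 ]
  [ 0  0  1   0  |     5 ]
  [ 0  0  0   1  |  -2/3 ]
R2 → R2 + 6·R4
  [ 1  0  0  0  |   5/3 ]
  [ 0  1  0  0  |    -5 ]
  [ 0  0  1  0  |     5 ]
  [ 0  0  0  1  |  -2/3 ]
Reading off the last column: u = 5/3, v = -5, w = 5, t = -2/3.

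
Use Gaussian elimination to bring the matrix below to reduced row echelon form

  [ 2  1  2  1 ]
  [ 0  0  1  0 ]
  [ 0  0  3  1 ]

ρ1 := 1/2·ρ1
  [ 1  1/2  1  1/2 ]
  [ 0    0  1    0 ]
  [ 0    0  3    1 ]
ρ3 := ρ3 − 3·ρ2
  [ 1  1/2  1  1/2 ]
  [ 0    0  1    0 ]
  [ 0    0  0    1 ]
ρ1 := ρ1 − 1/2·ρ3
  [ 1  1/2  1  0 ]
  [ 0    0  1  0 ]
  [ 0    0  0  1 ]
ρ1 := ρ1 − ρ2
  [ 1  1/2  0  0 ]
  [ 0    0  1  0 ]
  [ 0    0  0  1 ]

[[1, 1/2, 0, 0], [0, 0, 1, 0], [0, 0, 0, 1]]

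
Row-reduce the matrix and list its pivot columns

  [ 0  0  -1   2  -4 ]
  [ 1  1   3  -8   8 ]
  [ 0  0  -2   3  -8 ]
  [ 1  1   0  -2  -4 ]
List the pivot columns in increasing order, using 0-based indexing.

0, 2, 3

r1 <-> r2
  [ 1  1   3  -8   8 ]
  [ 0  0  -1   2  -4 ]
  [ 0  0  -2   3  -8 ]
  [ 1  1   0  -2  -4 ]
r4 := r4 − r1
  [ 1  1   3  -8    8 ]
  [ 0  0  -1   2   -4 ]
  [ 0  0  -2   3   -8 ]
  [ 0  0  -3   6  -12 ]
r2 := -1·r2
  [ 1  1   3  -8    8 ]
  [ 0  0   1  -2    4 ]
  [ 0  0  -2   3   -8 ]
  [ 0  0  -3   6  -12 ]
r3 := r3 + 2·r2
  [ 1  1   3  -8    8 ]
  [ 0  0   1  -2    4 ]
  [ 0  0   0  -1    0 ]
  [ 0  0  -3   6  -12 ]
r4 := r4 + 3·r2
  [ 1  1  3  -8  8 ]
  [ 0  0  1  -2  4 ]
  [ 0  0  0  -1  0 ]
  [ 0  0  0   0  0 ]
r3 := -1·r3
  [ 1  1  3  -8  8 ]
  [ 0  0  1  -2  4 ]
  [ 0  0  0   1  0 ]
  [ 0  0  0   0  0 ]
r2 := r2 + 2·r3
  [ 1  1  3  -8  8 ]
  [ 0  0  1   0  4 ]
  [ 0  0  0   1  0 ]
  [ 0  0  0   0  0 ]
r1 := r1 + 8·r3
  [ 1  1  3  0  8 ]
  [ 0  0  1  0  4 ]
  [ 0  0  0  1  0 ]
  [ 0  0  0  0  0 ]
r1 := r1 − 3·r2
  [ 1  1  0  0  -4 ]
  [ 0  0  1  0   4 ]
  [ 0  0  0  1   0 ]
  [ 0  0  0  0   0 ]
Pivot columns are the columns containing a leading 1.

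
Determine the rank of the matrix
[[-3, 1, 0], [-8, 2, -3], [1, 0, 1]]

rank = 3

R1 ← -1/3·R1
  [  1  -1/3   0 ]
  [ -8     2  -3 ]
  [  1     0   1 ]
R2 ← R2 + 8·R1
  [ 1  -1/3   0 ]
  [ 0  -2/3  -3 ]
  [ 1     0   1 ]
R3 ← R3 − R1
  [ 1  -1/3   0 ]
  [ 0  -2/3  -3 ]
  [ 0   1/3   1 ]
R2 ← -3/2·R2
  [ 1  -1/3    0 ]
  [ 0     1  9/2 ]
  [ 0   1/3    1 ]
R3 ← R3 − 1/3·R2
  [ 1  -1/3     0 ]
  [ 0     1   9/2 ]
  [ 0     0  -1/2 ]
R3 ← -2·R3
  [ 1  -1/3    0 ]
  [ 0     1  9/2 ]
  [ 0     0    1 ]
R2 ← R2 − 9/2·R3
  [ 1  -1/3  0 ]
  [ 0     1  0 ]
  [ 0     0  1 ]
R1 ← R1 + 1/3·R2
  [ 1  0  0 ]
  [ 0  1  0 ]
  [ 0  0  1 ]
The reduced form has 3 nonzero rows.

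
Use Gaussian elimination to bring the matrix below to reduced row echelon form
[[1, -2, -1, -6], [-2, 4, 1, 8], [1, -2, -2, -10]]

R2 ← R2 + 2·R1
  [ 1  -2  -1   -6 ]
  [ 0   0  -1   -4 ]
  [ 1  -2  -2  -10 ]
R3 ← R3 − R1
  [ 1  -2  -1  -6 ]
  [ 0   0  -1  -4 ]
  [ 0   0  -1  -4 ]
R2 ← -1·R2
  [ 1  -2  -1  -6 ]
  [ 0   0   1   4 ]
  [ 0   0  -1  -4 ]
R3 ← R3 + R2
  [ 1  -2  -1  -6 ]
  [ 0   0   1   4 ]
  [ 0   0   0   0 ]
R1 ← R1 + R2
  [ 1  -2  0  -2 ]
  [ 0   0  1   4 ]
  [ 0   0  0   0 ]

[[1, -2, 0, -2], [0, 0, 1, 4], [0, 0, 0, 0]]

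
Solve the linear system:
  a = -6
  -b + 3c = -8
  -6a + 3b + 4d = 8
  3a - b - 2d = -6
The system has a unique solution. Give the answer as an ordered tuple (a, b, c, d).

(-6, -4, -4, -4)

Form the augmented matrix and row-reduce:
  [  1   0  0   0  |  -6 ]
  [  0  -1  3   0  |  -8 ]
  [ -6   3  0   4  |   8 ]
  [  3  -1  0  -2  |  -6 ]
r3 → r3 + 6·r1
r4 → r4 − 3·r1
r2 → -1·r2
r3 → r3 − 3·r2
r4 → r4 + r2
r3 → 1/9·r3
r4 → r4 + 3·r3
r4 → -3/2·r4
r3 → r3 − 4/9·r4
r2 → r2 + 3·r3
Reading off the last column: a = -6, b = -4, c = -4, d = -4.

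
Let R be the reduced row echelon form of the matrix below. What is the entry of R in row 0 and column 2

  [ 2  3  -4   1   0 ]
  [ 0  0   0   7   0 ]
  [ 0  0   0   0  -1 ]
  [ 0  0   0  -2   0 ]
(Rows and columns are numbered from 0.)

ρ1 → 1/2·ρ1
  [ 1  3/2  -2  1/2   0 ]
  [ 0    0   0    7   0 ]
  [ 0    0   0    0  -1 ]
  [ 0    0   0   -2   0 ]
ρ2 → 1/7·ρ2
  [ 1  3/2  -2  1/2   0 ]
  [ 0    0   0    1   0 ]
  [ 0    0   0    0  -1 ]
  [ 0    0   0   -2   0 ]
ρ4 → ρ4 + 2·ρ2
  [ 1  3/2  -2  1/2   0 ]
  [ 0    0   0    1   0 ]
  [ 0    0   0    0  -1 ]
  [ 0    0   0    0   0 ]
ρ3 → -1·ρ3
  [ 1  3/2  -2  1/2  0 ]
  [ 0    0   0    1  0 ]
  [ 0    0   0    0  1 ]
  [ 0    0   0    0  0 ]
ρ1 → ρ1 − 1/2·ρ2
  [ 1  3/2  -2  0  0 ]
  [ 0    0   0  1  0 ]
  [ 0    0   0  0  1 ]
  [ 0    0   0  0  0 ]

-2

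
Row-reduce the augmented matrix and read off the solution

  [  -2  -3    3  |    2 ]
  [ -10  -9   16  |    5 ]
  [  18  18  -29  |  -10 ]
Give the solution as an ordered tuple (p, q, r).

(-3/2, -2/3, -1)

Multiply ρ1 by -1/2.
  [   1  3/2  -3/2  |   -1 ]
  [ -10   -9    16  |    5 ]
  [  18   18   -29  |  -10 ]
Add 10 times ρ1 to ρ2.
  [  1  3/2  -3/2  |   -1 ]
  [  0    6     1  |   -5 ]
  [ 18   18   -29  |  -10 ]
Subtract 18 times ρ1 from ρ3.
  [ 1  3/2  -3/2  |  -1 ]
  [ 0    6     1  |  -5 ]
  [ 0   -9    -2  |   8 ]
Multiply ρ2 by 1/6.
  [ 1  3/2  -3/2  |    -1 ]
  [ 0    1   1/6  |  -5/6 ]
  [ 0   -9    -2  |     8 ]
Add 9 times ρ2 to ρ3.
  [ 1  3/2  -3/2  |    -1 ]
  [ 0    1   1/6  |  -5/6 ]
  [ 0    0  -1/2  |   1/2 ]
Multiply ρ3 by -2.
  [ 1  3/2  -3/2  |    -1 ]
  [ 0    1   1/6  |  -5/6 ]
  [ 0    0     1  |    -1 ]
Subtract 1/6 times ρ3 from ρ2.
  [ 1  3/2  -3/2  |    -1 ]
  [ 0    1     0  |  -2/3 ]
  [ 0    0     1  |    -1 ]
Add 3/2 times ρ3 to ρ1.
  [ 1  3/2  0  |  -5/2 ]
  [ 0    1  0  |  -2/3 ]
  [ 0    0  1  |    -1 ]
Subtract 3/2 times ρ2 from ρ1.
  [ 1  0  0  |  -3/2 ]
  [ 0  1  0  |  -2/3 ]
  [ 0  0  1  |    -1 ]
Reading off the last column: p = -3/2, q = -2/3, r = -1.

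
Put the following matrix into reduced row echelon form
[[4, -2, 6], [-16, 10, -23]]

[[1, 0, 7/4], [0, 1, 1/2]]

Multiply r1 by 1/4.
  [   1  -1/2  3/2 ]
  [ -16    10  -23 ]
Add 16 times r1 to r2.
  [ 1  -1/2  3/2 ]
  [ 0     2    1 ]
Multiply r2 by 1/2.
  [ 1  -1/2  3/2 ]
  [ 0     1  1/2 ]
Add 1/2 times r2 to r1.
  [ 1  0  7/4 ]
  [ 0  1  1/2 ]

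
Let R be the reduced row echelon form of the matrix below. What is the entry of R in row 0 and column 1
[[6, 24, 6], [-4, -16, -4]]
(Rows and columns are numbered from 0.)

4

ρ1 → 1/6·ρ1
  [  1    4   1 ]
  [ -4  -16  -4 ]
ρ2 → ρ2 + 4·ρ1
  [ 1  4  1 ]
  [ 0  0  0 ]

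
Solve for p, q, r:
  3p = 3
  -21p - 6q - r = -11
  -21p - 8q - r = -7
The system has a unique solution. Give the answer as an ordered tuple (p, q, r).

(1, -2, 2)

Form the augmented matrix and row-reduce:
  [   3   0   0  |    3 ]
  [ -21  -6  -1  |  -11 ]
  [ -21  -8  -1  |   -7 ]
ρ1 -> 1/3·ρ1
  [   1   0   0  |    1 ]
  [ -21  -6  -1  |  -11 ]
  [ -21  -8  -1  |   -7 ]
ρ2 -> ρ2 + 21·ρ1
  [   1   0   0  |   1 ]
  [   0  -6  -1  |  10 ]
  [ -21  -8  -1  |  -7 ]
ρ3 -> ρ3 + 21·ρ1
  [ 1   0   0  |   1 ]
  [ 0  -6  -1  |  10 ]
  [ 0  -8  -1  |  14 ]
ρ2 -> -1/6·ρ2
  [ 1   0    0  |     1 ]
  [ 0   1  1/6  |  -5/3 ]
  [ 0  -8   -1  |    14 ]
ρ3 -> ρ3 + 8·ρ2
  [ 1  0    0  |     1 ]
  [ 0  1  1/6  |  -5/3 ]
  [ 0  0  1/3  |   2/3 ]
ρ3 -> 3·ρ3
  [ 1  0    0  |     1 ]
  [ 0  1  1/6  |  -5/3 ]
  [ 0  0    1  |     2 ]
ρ2 -> ρ2 − 1/6·ρ3
  [ 1  0  0  |   1 ]
  [ 0  1  0  |  -2 ]
  [ 0  0  1  |   2 ]
Reading off the last column: p = 1, q = -2, r = 2.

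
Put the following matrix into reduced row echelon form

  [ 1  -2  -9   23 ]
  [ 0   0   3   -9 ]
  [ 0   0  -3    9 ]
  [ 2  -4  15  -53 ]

[[1, -2, 0, -4], [0, 0, 1, -3], [0, 0, 0, 0], [0, 0, 0, 0]]

ρ4 := ρ4 − 2·ρ1
  [ 1  -2  -9   23 ]
  [ 0   0   3   -9 ]
  [ 0   0  -3    9 ]
  [ 0   0  33  -99 ]
ρ2 := 1/3·ρ2
  [ 1  -2  -9   23 ]
  [ 0   0   1   -3 ]
  [ 0   0  -3    9 ]
  [ 0   0  33  -99 ]
ρ3 := ρ3 + 3·ρ2
  [ 1  -2  -9   23 ]
  [ 0   0   1   -3 ]
  [ 0   0   0    0 ]
  [ 0   0  33  -99 ]
ρ4 := ρ4 − 33·ρ2
  [ 1  -2  -9  23 ]
  [ 0   0   1  -3 ]
  [ 0   0   0   0 ]
  [ 0   0   0   0 ]
ρ1 := ρ1 + 9·ρ2
  [ 1  -2  0  -4 ]
  [ 0   0  1  -3 ]
  [ 0   0  0   0 ]
  [ 0   0  0   0 ]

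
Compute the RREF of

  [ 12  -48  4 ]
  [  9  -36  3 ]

r1 := 1/12·r1
  [ 1   -4  1/3 ]
  [ 9  -36    3 ]
r2 := r2 − 9·r1
  [ 1  -4  1/3 ]
  [ 0   0    0 ]

[[1, -4, 1/3], [0, 0, 0]]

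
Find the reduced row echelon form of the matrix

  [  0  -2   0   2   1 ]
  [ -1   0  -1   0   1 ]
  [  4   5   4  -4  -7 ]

ρ1 <=> ρ2
  [ -1   0  -1   0   1 ]
  [  0  -2   0   2   1 ]
  [  4   5   4  -4  -7 ]
ρ1 := -1·ρ1
  [ 1   0  1   0  -1 ]
  [ 0  -2  0   2   1 ]
  [ 4   5  4  -4  -7 ]
ρ3 := ρ3 − 4·ρ1
  [ 1   0  1   0  -1 ]
  [ 0  -2  0   2   1 ]
  [ 0   5  0  -4  -3 ]
ρ2 := -1/2·ρ2
  [ 1  0  1   0    -1 ]
  [ 0  1  0  -1  -1/2 ]
  [ 0  5  0  -4    -3 ]
ρ3 := ρ3 − 5·ρ2
  [ 1  0  1   0    -1 ]
  [ 0  1  0  -1  -1/2 ]
  [ 0  0  0   1  -1/2 ]
ρ2 := ρ2 + ρ3
  [ 1  0  1  0    -1 ]
  [ 0  1  0  0    -1 ]
  [ 0  0  0  1  -1/2 ]

[[1, 0, 1, 0, -1], [0, 1, 0, 0, -1], [0, 0, 0, 1, -1/2]]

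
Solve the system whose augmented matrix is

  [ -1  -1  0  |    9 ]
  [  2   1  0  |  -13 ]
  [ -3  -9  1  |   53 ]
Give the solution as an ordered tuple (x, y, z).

(-4, -5, -4)

ρ1 → -1·ρ1
  [  1   1  0  |   -9 ]
  [  2   1  0  |  -13 ]
  [ -3  -9  1  |   53 ]
ρ2 → ρ2 − 2·ρ1
  [  1   1  0  |  -9 ]
  [  0  -1  0  |   5 ]
  [ -3  -9  1  |  53 ]
ρ3 → ρ3 + 3·ρ1
  [ 1   1  0  |  -9 ]
  [ 0  -1  0  |   5 ]
  [ 0  -6  1  |  26 ]
ρ2 → -1·ρ2
  [ 1   1  0  |  -9 ]
  [ 0   1  0  |  -5 ]
  [ 0  -6  1  |  26 ]
ρ3 → ρ3 + 6·ρ2
  [ 1  1  0  |  -9 ]
  [ 0  1  0  |  -5 ]
  [ 0  0  1  |  -4 ]
ρ1 → ρ1 − ρ2
  [ 1  0  0  |  -4 ]
  [ 0  1  0  |  -5 ]
  [ 0  0  1  |  -4 ]
Reading off the last column: x = -4, y = -5, z = -4.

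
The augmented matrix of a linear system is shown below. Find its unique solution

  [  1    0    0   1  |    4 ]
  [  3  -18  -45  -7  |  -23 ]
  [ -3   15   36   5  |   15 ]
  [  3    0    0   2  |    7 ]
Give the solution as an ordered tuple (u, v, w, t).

R2 := R2 − 3·R1
  [  1    0    0    1  |    4 ]
  [  0  -18  -45  -10  |  -35 ]
  [ -3   15   36    5  |   15 ]
  [  3    0    0    2  |    7 ]
R3 := R3 + 3·R1
  [ 1    0    0    1  |    4 ]
  [ 0  -18  -45  -10  |  -35 ]
  [ 0   15   36    8  |   27 ]
  [ 3    0    0    2  |    7 ]
R4 := R4 − 3·R1
  [ 1    0    0    1  |    4 ]
  [ 0  -18  -45  -10  |  -35 ]
  [ 0   15   36    8  |   27 ]
  [ 0    0    0   -1  |   -5 ]
R2 := -1/18·R2
  [ 1   0    0    1  |      4 ]
  [ 0   1  5/2  5/9  |  35/18 ]
  [ 0  15   36    8  |     27 ]
  [ 0   0    0   -1  |     -5 ]
R3 := R3 − 15·R2
  [ 1  0     0     1  |      4 ]
  [ 0  1   5/2   5/9  |  35/18 ]
  [ 0  0  -3/2  -1/3  |  -13/6 ]
  [ 0  0     0    -1  |     -5 ]
R3 := -2/3·R3
  [ 1  0    0    1  |      4 ]
  [ 0  1  5/2  5/9  |  35/18 ]
  [ 0  0    1  2/9  |   13/9 ]
  [ 0  0    0   -1  |     -5 ]
R4 := -1·R4
  [ 1  0    0    1  |      4 ]
  [ 0  1  5/2  5/9  |  35/18 ]
  [ 0  0    1  2/9  |   13/9 ]
  [ 0  0    0    1  |      5 ]
R3 := R3 − 2/9·R4
  [ 1  0    0    1  |      4 ]
  [ 0  1  5/2  5/9  |  35/18 ]
  [ 0  0    1    0  |    1/3 ]
  [ 0  0    0    1  |      5 ]
R2 := R2 − 5/9·R4
  [ 1  0    0  1  |     4 ]
  [ 0  1  5/2  0  |  -5/6 ]
  [ 0  0    1  0  |   1/3 ]
  [ 0  0    0  1  |     5 ]
R1 := R1 − R4
  [ 1  0    0  0  |    -1 ]
  [ 0  1  5/2  0  |  -5/6 ]
  [ 0  0    1  0  |   1/3 ]
  [ 0  0    0  1  |     5 ]
R2 := R2 − 5/2·R3
  [ 1  0  0  0  |    -1 ]
  [ 0  1  0  0  |  -5/3 ]
  [ 0  0  1  0  |   1/3 ]
  [ 0  0  0  1  |     5 ]
Reading off the last column: u = -1, v = -5/3, w = 1/3, t = 5.

(-1, -5/3, 1/3, 5)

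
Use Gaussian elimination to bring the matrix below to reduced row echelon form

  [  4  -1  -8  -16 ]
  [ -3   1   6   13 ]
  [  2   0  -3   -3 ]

[[1, 0, 0, 3], [0, 1, 0, 4], [0, 0, 1, 3]]

R1 → 1/4·R1
  [  1  -1/4  -2  -4 ]
  [ -3     1   6  13 ]
  [  2     0  -3  -3 ]
R2 → R2 + 3·R1
  [ 1  -1/4  -2  -4 ]
  [ 0   1/4   0   1 ]
  [ 2     0  -3  -3 ]
R3 → R3 − 2·R1
  [ 1  -1/4  -2  -4 ]
  [ 0   1/4   0   1 ]
  [ 0   1/2   1   5 ]
R2 → 4·R2
  [ 1  -1/4  -2  -4 ]
  [ 0     1   0   4 ]
  [ 0   1/2   1   5 ]
R3 → R3 − 1/2·R2
  [ 1  -1/4  -2  -4 ]
  [ 0     1   0   4 ]
  [ 0     0   1   3 ]
R1 → R1 + 2·R3
  [ 1  -1/4  0  2 ]
  [ 0     1  0  4 ]
  [ 0     0  1  3 ]
R1 → R1 + 1/4·R2
  [ 1  0  0  3 ]
  [ 0  1  0  4 ]
  [ 0  0  1  3 ]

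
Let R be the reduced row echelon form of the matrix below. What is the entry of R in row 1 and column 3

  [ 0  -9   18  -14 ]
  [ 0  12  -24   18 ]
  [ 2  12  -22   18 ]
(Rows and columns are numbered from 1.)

1

ρ1 <=> ρ3
  [ 2  12  -22   18 ]
  [ 0  12  -24   18 ]
  [ 0  -9   18  -14 ]
ρ1 → 1/2·ρ1
  [ 1   6  -11    9 ]
  [ 0  12  -24   18 ]
  [ 0  -9   18  -14 ]
ρ2 → 1/12·ρ2
  [ 1   6  -11    9 ]
  [ 0   1   -2  3/2 ]
  [ 0  -9   18  -14 ]
ρ3 → ρ3 + 9·ρ2
  [ 1  6  -11     9 ]
  [ 0  1   -2   3/2 ]
  [ 0  0    0  -1/2 ]
ρ3 → -2·ρ3
  [ 1  6  -11    9 ]
  [ 0  1   -2  3/2 ]
  [ 0  0    0    1 ]
ρ2 → ρ2 − 3/2·ρ3
  [ 1  6  -11  9 ]
  [ 0  1   -2  0 ]
  [ 0  0    0  1 ]
ρ1 → ρ1 − 9·ρ3
  [ 1  6  -11  0 ]
  [ 0  1   -2  0 ]
  [ 0  0    0  1 ]
ρ1 → ρ1 − 6·ρ2
  [ 1  0   1  0 ]
  [ 0  1  -2  0 ]
  [ 0  0   0  1 ]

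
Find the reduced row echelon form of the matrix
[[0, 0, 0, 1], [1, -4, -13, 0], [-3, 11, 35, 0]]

ρ1 ↔ ρ2
ρ3 -> ρ3 + 3·ρ1
ρ2 ↔ ρ3
ρ2 -> -1·ρ2
ρ1 -> ρ1 + 4·ρ2

[[1, 0, 3, 0], [0, 1, 4, 0], [0, 0, 0, 1]]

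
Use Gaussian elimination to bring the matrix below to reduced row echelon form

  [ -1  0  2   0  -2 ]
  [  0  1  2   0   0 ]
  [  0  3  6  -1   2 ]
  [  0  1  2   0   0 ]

[[1, 0, -2, 0, 2], [0, 1, 2, 0, 0], [0, 0, 0, 1, -2], [0, 0, 0, 0, 0]]

r1 → -1·r1
  [ 1  0  -2   0  2 ]
  [ 0  1   2   0  0 ]
  [ 0  3   6  -1  2 ]
  [ 0  1   2   0  0 ]
r3 → r3 − 3·r2
  [ 1  0  -2   0  2 ]
  [ 0  1   2   0  0 ]
  [ 0  0   0  -1  2 ]
  [ 0  1   2   0  0 ]
r4 → r4 − r2
  [ 1  0  -2   0  2 ]
  [ 0  1   2   0  0 ]
  [ 0  0   0  -1  2 ]
  [ 0  0   0   0  0 ]
r3 → -1·r3
  [ 1  0  -2  0   2 ]
  [ 0  1   2  0   0 ]
  [ 0  0   0  1  -2 ]
  [ 0  0   0  0   0 ]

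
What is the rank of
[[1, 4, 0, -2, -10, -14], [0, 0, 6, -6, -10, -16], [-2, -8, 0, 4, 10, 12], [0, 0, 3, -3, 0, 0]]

rank = 3

r3 := r3 + 2·r1
  [ 1  4  0  -2  -10  -14 ]
  [ 0  0  6  -6  -10  -16 ]
  [ 0  0  0   0  -10  -16 ]
  [ 0  0  3  -3    0    0 ]
r2 := 1/6·r2
  [ 1  4  0  -2   -10   -14 ]
  [ 0  0  1  -1  -5/3  -8/3 ]
  [ 0  0  0   0   -10   -16 ]
  [ 0  0  3  -3     0     0 ]
r4 := r4 − 3·r2
  [ 1  4  0  -2   -10   -14 ]
  [ 0  0  1  -1  -5/3  -8/3 ]
  [ 0  0  0   0   -10   -16 ]
  [ 0  0  0   0     5     8 ]
r3 := -1/10·r3
  [ 1  4  0  -2   -10   -14 ]
  [ 0  0  1  -1  -5/3  -8/3 ]
  [ 0  0  0   0     1   8/5 ]
  [ 0  0  0   0     5     8 ]
r4 := r4 − 5·r3
  [ 1  4  0  -2   -10   -14 ]
  [ 0  0  1  -1  -5/3  -8/3 ]
  [ 0  0  0   0     1   8/5 ]
  [ 0  0  0   0     0     0 ]
r2 := r2 + 5/3·r3
  [ 1  4  0  -2  -10  -14 ]
  [ 0  0  1  -1    0    0 ]
  [ 0  0  0   0    1  8/5 ]
  [ 0  0  0   0    0    0 ]
r1 := r1 + 10·r3
  [ 1  4  0  -2  0    2 ]
  [ 0  0  1  -1  0    0 ]
  [ 0  0  0   0  1  8/5 ]
  [ 0  0  0   0  0    0 ]
The reduced form has 3 nonzero rows.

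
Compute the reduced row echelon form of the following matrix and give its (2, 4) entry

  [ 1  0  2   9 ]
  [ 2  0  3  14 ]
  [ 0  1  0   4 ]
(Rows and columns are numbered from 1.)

R2 → R2 − 2·R1
  [ 1  0   2   9 ]
  [ 0  0  -1  -4 ]
  [ 0  1   0   4 ]
R2 ↔ R3
  [ 1  0   2   9 ]
  [ 0  1   0   4 ]
  [ 0  0  -1  -4 ]
R3 → -1·R3
  [ 1  0  2  9 ]
  [ 0  1  0  4 ]
  [ 0  0  1  4 ]
R1 → R1 − 2·R3
  [ 1  0  0  1 ]
  [ 0  1  0  4 ]
  [ 0  0  1  4 ]

4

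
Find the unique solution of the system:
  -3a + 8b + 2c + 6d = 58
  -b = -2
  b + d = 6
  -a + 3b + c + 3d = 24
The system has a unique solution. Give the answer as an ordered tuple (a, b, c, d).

(-6, 2, 0, 4)

Form the augmented matrix and row-reduce:
  [ -3   8  2  6  |  58 ]
  [  0  -1  0  0  |  -2 ]
  [  0   1  0  1  |   6 ]
  [ -1   3  1  3  |  24 ]
Multiply r1 by -1/3.
  [  1  -8/3  -2/3  -2  |  -58/3 ]
  [  0    -1     0   0  |     -2 ]
  [  0     1     0   1  |      6 ]
  [ -1     3     1   3  |     24 ]
Add r1 to r4.
  [ 1  -8/3  -2/3  -2  |  -58/3 ]
  [ 0    -1     0   0  |     -2 ]
  [ 0     1     0   1  |      6 ]
  [ 0   1/3   1/3   1  |   14/3 ]
Multiply r2 by -1.
  [ 1  -8/3  -2/3  -2  |  -58/3 ]
  [ 0     1     0   0  |      2 ]
  [ 0     1     0   1  |      6 ]
  [ 0   1/3   1/3   1  |   14/3 ]
Subtract r2 from r3.
  [ 1  -8/3  -2/3  -2  |  -58/3 ]
  [ 0     1     0   0  |      2 ]
  [ 0     0     0   1  |      4 ]
  [ 0   1/3   1/3   1  |   14/3 ]
Subtract 1/3 times r2 from r4.
  [ 1  -8/3  -2/3  -2  |  -58/3 ]
  [ 0     1     0   0  |      2 ]
  [ 0     0     0   1  |      4 ]
  [ 0     0   1/3   1  |      4 ]
Swap r3 and r4.
  [ 1  -8/3  -2/3  -2  |  -58/3 ]
  [ 0     1     0   0  |      2 ]
  [ 0     0   1/3   1  |      4 ]
  [ 0     0     0   1  |      4 ]
Multiply r3 by 3.
  [ 1  -8/3  -2/3  -2  |  -58/3 ]
  [ 0     1     0   0  |      2 ]
  [ 0     0     1   3  |     12 ]
  [ 0     0     0   1  |      4 ]
Subtract 3 times r4 from r3.
  [ 1  -8/3  -2/3  -2  |  -58/3 ]
  [ 0     1     0   0  |      2 ]
  [ 0     0     1   0  |      0 ]
  [ 0     0     0   1  |      4 ]
Add 2 times r4 to r1.
  [ 1  -8/3  -2/3  0  |  -34/3 ]
  [ 0     1     0  0  |      2 ]
  [ 0     0     1  0  |      0 ]
  [ 0     0     0  1  |      4 ]
Add 2/3 times r3 to r1.
  [ 1  -8/3  0  0  |  -34/3 ]
  [ 0     1  0  0  |      2 ]
  [ 0     0  1  0  |      0 ]
  [ 0     0  0  1  |      4 ]
Add 8/3 times r2 to r1.
  [ 1  0  0  0  |  -6 ]
  [ 0  1  0  0  |   2 ]
  [ 0  0  1  0  |   0 ]
  [ 0  0  0  1  |   4 ]
Reading off the last column: a = -6, b = 2, c = 0, d = 4.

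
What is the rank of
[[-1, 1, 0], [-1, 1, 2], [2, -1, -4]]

R1 → -1·R1
  [  1  -1   0 ]
  [ -1   1   2 ]
  [  2  -1  -4 ]
R2 → R2 + R1
  [ 1  -1   0 ]
  [ 0   0   2 ]
  [ 2  -1  -4 ]
R3 → R3 − 2·R1
  [ 1  -1   0 ]
  [ 0   0   2 ]
  [ 0   1  -4 ]
R2 <=> R3
  [ 1  -1   0 ]
  [ 0   1  -4 ]
  [ 0   0   2 ]
R3 → 1/2·R3
  [ 1  -1   0 ]
  [ 0   1  -4 ]
  [ 0   0   1 ]
R2 → R2 + 4·R3
  [ 1  -1  0 ]
  [ 0   1  0 ]
  [ 0   0  1 ]
R1 → R1 + R2
  [ 1  0  0 ]
  [ 0  1  0 ]
  [ 0  0  1 ]
The reduced form has 3 nonzero rows.

rank = 3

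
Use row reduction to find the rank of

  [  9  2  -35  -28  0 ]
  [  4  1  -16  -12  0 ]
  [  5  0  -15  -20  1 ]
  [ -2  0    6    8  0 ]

R1 ← 1/9·R1
  [  1  2/9  -35/9  -28/9  0 ]
  [  4    1    -16    -12  0 ]
  [  5    0    -15    -20  1 ]
  [ -2    0      6      8  0 ]
R2 ← R2 − 4·R1
  [  1  2/9  -35/9  -28/9  0 ]
  [  0  1/9   -4/9    4/9  0 ]
  [  5    0    -15    -20  1 ]
  [ -2    0      6      8  0 ]
R3 ← R3 − 5·R1
  [  1    2/9  -35/9  -28/9  0 ]
  [  0    1/9   -4/9    4/9  0 ]
  [  0  -10/9   40/9  -40/9  1 ]
  [ -2      0      6      8  0 ]
R4 ← R4 + 2·R1
  [ 1    2/9  -35/9  -28/9  0 ]
  [ 0    1/9   -4/9    4/9  0 ]
  [ 0  -10/9   40/9  -40/9  1 ]
  [ 0    4/9  -16/9   16/9  0 ]
R2 ← 9·R2
  [ 1    2/9  -35/9  -28/9  0 ]
  [ 0      1     -4      4  0 ]
  [ 0  -10/9   40/9  -40/9  1 ]
  [ 0    4/9  -16/9   16/9  0 ]
R3 ← R3 + 10/9·R2
  [ 1  2/9  -35/9  -28/9  0 ]
  [ 0    1     -4      4  0 ]
  [ 0    0      0      0  1 ]
  [ 0  4/9  -16/9   16/9  0 ]
R4 ← R4 − 4/9·R2
  [ 1  2/9  -35/9  -28/9  0 ]
  [ 0    1     -4      4  0 ]
  [ 0    0      0      0  1 ]
  [ 0    0      0      0  0 ]
R1 ← R1 − 2/9·R2
  [ 1  0  -3  -4  0 ]
  [ 0  1  -4   4  0 ]
  [ 0  0   0   0  1 ]
  [ 0  0   0   0  0 ]
The reduced form has 3 nonzero rows.

rank = 3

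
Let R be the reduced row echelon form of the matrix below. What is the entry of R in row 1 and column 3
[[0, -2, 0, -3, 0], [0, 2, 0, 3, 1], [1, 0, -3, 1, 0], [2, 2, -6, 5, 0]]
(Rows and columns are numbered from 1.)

-3

ρ1 <-> ρ3
  [ 1   0  -3   1  0 ]
  [ 0   2   0   3  1 ]
  [ 0  -2   0  -3  0 ]
  [ 2   2  -6   5  0 ]
ρ4 := ρ4 − 2·ρ1
  [ 1   0  -3   1  0 ]
  [ 0   2   0   3  1 ]
  [ 0  -2   0  -3  0 ]
  [ 0   2   0   3  0 ]
ρ2 := 1/2·ρ2
  [ 1   0  -3    1    0 ]
  [ 0   1   0  3/2  1/2 ]
  [ 0  -2   0   -3    0 ]
  [ 0   2   0    3    0 ]
ρ3 := ρ3 + 2·ρ2
  [ 1  0  -3    1    0 ]
  [ 0  1   0  3/2  1/2 ]
  [ 0  0   0    0    1 ]
  [ 0  2   0    3    0 ]
ρ4 := ρ4 − 2·ρ2
  [ 1  0  -3    1    0 ]
  [ 0  1   0  3/2  1/2 ]
  [ 0  0   0    0    1 ]
  [ 0  0   0    0   -1 ]
ρ4 := ρ4 + ρ3
  [ 1  0  -3    1    0 ]
  [ 0  1   0  3/2  1/2 ]
  [ 0  0   0    0    1 ]
  [ 0  0   0    0    0 ]
ρ2 := ρ2 − 1/2·ρ3
  [ 1  0  -3    1  0 ]
  [ 0  1   0  3/2  0 ]
  [ 0  0   0    0  1 ]
  [ 0  0   0    0  0 ]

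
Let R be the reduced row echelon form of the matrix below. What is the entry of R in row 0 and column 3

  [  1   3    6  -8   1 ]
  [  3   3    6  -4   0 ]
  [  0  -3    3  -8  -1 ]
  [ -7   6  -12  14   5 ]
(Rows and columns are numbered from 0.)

2

r2 ← r2 − 3·r1
  [  1   3    6  -8   1 ]
  [  0  -6  -12  20  -3 ]
  [  0  -3    3  -8  -1 ]
  [ -7   6  -12  14   5 ]
r4 ← r4 + 7·r1
  [ 1   3    6   -8   1 ]
  [ 0  -6  -12   20  -3 ]
  [ 0  -3    3   -8  -1 ]
  [ 0  27   30  -42  12 ]
r2 ← -1/6·r2
  [ 1   3   6     -8    1 ]
  [ 0   1   2  -10/3  1/2 ]
  [ 0  -3   3     -8   -1 ]
  [ 0  27  30    -42   12 ]
r3 ← r3 + 3·r2
  [ 1   3   6     -8    1 ]
  [ 0   1   2  -10/3  1/2 ]
  [ 0   0   9    -18  1/2 ]
  [ 0  27  30    -42   12 ]
r4 ← r4 − 27·r2
  [ 1  3    6     -8     1 ]
  [ 0  1    2  -10/3   1/2 ]
  [ 0  0    9    -18   1/2 ]
  [ 0  0  -24     48  -3/2 ]
r3 ← 1/9·r3
  [ 1  3    6     -8     1 ]
  [ 0  1    2  -10/3   1/2 ]
  [ 0  0    1     -2  1/18 ]
  [ 0  0  -24     48  -3/2 ]
r4 ← r4 + 24·r3
  [ 1  3  6     -8     1 ]
  [ 0  1  2  -10/3   1/2 ]
  [ 0  0  1     -2  1/18 ]
  [ 0  0  0      0  -1/6 ]
r4 ← -6·r4
  [ 1  3  6     -8     1 ]
  [ 0  1  2  -10/3   1/2 ]
  [ 0  0  1     -2  1/18 ]
  [ 0  0  0      0     1 ]
r3 ← r3 − 1/18·r4
  [ 1  3  6     -8    1 ]
  [ 0  1  2  -10/3  1/2 ]
  [ 0  0  1     -2    0 ]
  [ 0  0  0      0    1 ]
r2 ← r2 − 1/2·r4
  [ 1  3  6     -8  1 ]
  [ 0  1  2  -10/3  0 ]
  [ 0  0  1     -2  0 ]
  [ 0  0  0      0  1 ]
r1 ← r1 − r4
  [ 1  3  6     -8  0 ]
  [ 0  1  2  -10/3  0 ]
  [ 0  0  1     -2  0 ]
  [ 0  0  0      0  1 ]
r2 ← r2 − 2·r3
  [ 1  3  6   -8  0 ]
  [ 0  1  0  2/3  0 ]
  [ 0  0  1   -2  0 ]
  [ 0  0  0    0  1 ]
r1 ← r1 − 6·r3
  [ 1  3  0    4  0 ]
  [ 0  1  0  2/3  0 ]
  [ 0  0  1   -2  0 ]
  [ 0  0  0    0  1 ]
r1 ← r1 − 3·r2
  [ 1  0  0    2  0 ]
  [ 0  1  0  2/3  0 ]
  [ 0  0  1   -2  0 ]
  [ 0  0  0    0  1 ]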